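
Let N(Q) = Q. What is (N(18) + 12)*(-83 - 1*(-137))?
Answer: 1620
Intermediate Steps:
(N(18) + 12)*(-83 - 1*(-137)) = (18 + 12)*(-83 - 1*(-137)) = 30*(-83 + 137) = 30*54 = 1620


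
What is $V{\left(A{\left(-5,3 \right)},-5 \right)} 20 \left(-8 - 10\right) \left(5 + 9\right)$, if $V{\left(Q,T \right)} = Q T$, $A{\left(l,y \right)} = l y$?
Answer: $-378000$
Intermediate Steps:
$V{\left(A{\left(-5,3 \right)},-5 \right)} 20 \left(-8 - 10\right) \left(5 + 9\right) = \left(-5\right) 3 \left(-5\right) 20 \left(-8 - 10\right) \left(5 + 9\right) = \left(-15\right) \left(-5\right) 20 \left(\left(-18\right) 14\right) = 75 \cdot 20 \left(-252\right) = 1500 \left(-252\right) = -378000$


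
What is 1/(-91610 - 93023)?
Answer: -1/184633 ≈ -5.4162e-6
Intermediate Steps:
1/(-91610 - 93023) = 1/(-184633) = -1/184633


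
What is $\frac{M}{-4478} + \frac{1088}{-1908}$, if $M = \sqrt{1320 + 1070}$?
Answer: $- \frac{272}{477} - \frac{\sqrt{2390}}{4478} \approx -0.58115$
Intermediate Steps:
$M = \sqrt{2390} \approx 48.888$
$\frac{M}{-4478} + \frac{1088}{-1908} = \frac{\sqrt{2390}}{-4478} + \frac{1088}{-1908} = \sqrt{2390} \left(- \frac{1}{4478}\right) + 1088 \left(- \frac{1}{1908}\right) = - \frac{\sqrt{2390}}{4478} - \frac{272}{477} = - \frac{272}{477} - \frac{\sqrt{2390}}{4478}$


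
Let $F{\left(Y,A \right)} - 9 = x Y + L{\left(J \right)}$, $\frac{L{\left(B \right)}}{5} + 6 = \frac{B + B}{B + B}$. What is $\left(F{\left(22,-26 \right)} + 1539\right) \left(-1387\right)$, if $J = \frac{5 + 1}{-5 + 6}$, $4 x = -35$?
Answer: $- \frac{3690807}{2} \approx -1.8454 \cdot 10^{6}$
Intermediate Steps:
$x = - \frac{35}{4}$ ($x = \frac{1}{4} \left(-35\right) = - \frac{35}{4} \approx -8.75$)
$J = 6$ ($J = \frac{6}{1} = 6 \cdot 1 = 6$)
$L{\left(B \right)} = -25$ ($L{\left(B \right)} = -30 + 5 \frac{B + B}{B + B} = -30 + 5 \frac{2 B}{2 B} = -30 + 5 \cdot 2 B \frac{1}{2 B} = -30 + 5 \cdot 1 = -30 + 5 = -25$)
$F{\left(Y,A \right)} = -16 - \frac{35 Y}{4}$ ($F{\left(Y,A \right)} = 9 - \left(25 + \frac{35 Y}{4}\right) = -16 - \frac{35 Y}{4}$)
$\left(F{\left(22,-26 \right)} + 1539\right) \left(-1387\right) = \left(\left(-16 - \frac{385}{2}\right) + 1539\right) \left(-1387\right) = \left(- \frac{417}{2} + 1539\right) \left(-1387\right) = \frac{2661}{2} \left(-1387\right) = - \frac{3690807}{2}$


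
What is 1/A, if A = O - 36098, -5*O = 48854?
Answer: -5/229344 ≈ -2.1801e-5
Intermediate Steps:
O = -48854/5 (O = -⅕*48854 = -48854/5 ≈ -9770.8)
A = -229344/5 (A = -48854/5 - 36098 = -229344/5 ≈ -45869.)
1/A = 1/(-229344/5) = -5/229344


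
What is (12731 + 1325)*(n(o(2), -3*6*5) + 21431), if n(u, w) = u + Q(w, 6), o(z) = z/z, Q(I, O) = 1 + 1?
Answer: 301276304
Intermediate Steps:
Q(I, O) = 2
o(z) = 1
n(u, w) = 2 + u (n(u, w) = u + 2 = 2 + u)
(12731 + 1325)*(n(o(2), -3*6*5) + 21431) = (12731 + 1325)*((2 + 1) + 21431) = 14056*(3 + 21431) = 14056*21434 = 301276304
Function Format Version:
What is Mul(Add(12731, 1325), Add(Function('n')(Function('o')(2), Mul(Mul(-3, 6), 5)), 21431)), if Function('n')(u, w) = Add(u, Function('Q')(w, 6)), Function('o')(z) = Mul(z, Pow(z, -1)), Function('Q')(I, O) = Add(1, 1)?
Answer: 301276304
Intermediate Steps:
Function('Q')(I, O) = 2
Function('o')(z) = 1
Function('n')(u, w) = Add(2, u) (Function('n')(u, w) = Add(u, 2) = Add(2, u))
Mul(Add(12731, 1325), Add(Function('n')(Function('o')(2), Mul(Mul(-3, 6), 5)), 21431)) = Mul(Add(12731, 1325), Add(Add(2, 1), 21431)) = Mul(14056, Add(3, 21431)) = Mul(14056, 21434) = 301276304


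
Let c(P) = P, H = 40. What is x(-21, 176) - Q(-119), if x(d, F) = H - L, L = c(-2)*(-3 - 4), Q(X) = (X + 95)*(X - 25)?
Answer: -3430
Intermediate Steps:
Q(X) = (-25 + X)*(95 + X) (Q(X) = (95 + X)*(-25 + X) = (-25 + X)*(95 + X))
L = 14 (L = -2*(-3 - 4) = -2*(-7) = 14)
x(d, F) = 26 (x(d, F) = 40 - 1*14 = 40 - 14 = 26)
x(-21, 176) - Q(-119) = 26 - (-2375 + (-119)² + 70*(-119)) = 26 - (-2375 + 14161 - 8330) = 26 - 1*3456 = 26 - 3456 = -3430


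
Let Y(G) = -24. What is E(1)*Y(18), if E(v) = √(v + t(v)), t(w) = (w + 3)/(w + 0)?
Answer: -24*√5 ≈ -53.666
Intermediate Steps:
t(w) = (3 + w)/w
E(v) = √(v + (3 + v)/v)
E(1)*Y(18) = √(1 + 1 + 3/1)*(-24) = √(1 + 1 + 3*1)*(-24) = √(1 + 1 + 3)*(-24) = √5*(-24) = -24*√5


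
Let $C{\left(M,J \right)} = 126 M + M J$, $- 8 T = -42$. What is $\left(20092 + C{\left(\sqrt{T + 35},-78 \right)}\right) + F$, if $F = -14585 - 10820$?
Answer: $-5313 + 24 \sqrt{161} \approx -5008.5$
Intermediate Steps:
$T = \frac{21}{4}$ ($T = \left(- \frac{1}{8}\right) \left(-42\right) = \frac{21}{4} \approx 5.25$)
$F = -25405$
$C{\left(M,J \right)} = 126 M + J M$
$\left(20092 + C{\left(\sqrt{T + 35},-78 \right)}\right) + F = \left(20092 + \sqrt{\frac{21}{4} + 35} \left(126 - 78\right)\right) - 25405 = \left(20092 + \sqrt{\frac{161}{4}} \cdot 48\right) - 25405 = \left(20092 + \frac{\sqrt{161}}{2} \cdot 48\right) - 25405 = \left(20092 + 24 \sqrt{161}\right) - 25405 = -5313 + 24 \sqrt{161}$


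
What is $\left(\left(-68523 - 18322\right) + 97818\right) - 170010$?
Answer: $-159037$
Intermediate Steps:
$\left(\left(-68523 - 18322\right) + 97818\right) - 170010 = \left(-86845 + 97818\right) - 170010 = 10973 - 170010 = -159037$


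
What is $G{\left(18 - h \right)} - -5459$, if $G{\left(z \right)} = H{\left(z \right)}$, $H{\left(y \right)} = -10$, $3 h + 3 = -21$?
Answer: $5449$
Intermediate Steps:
$h = -8$ ($h = -1 + \frac{1}{3} \left(-21\right) = -1 - 7 = -8$)
$G{\left(z \right)} = -10$
$G{\left(18 - h \right)} - -5459 = -10 - -5459 = -10 + 5459 = 5449$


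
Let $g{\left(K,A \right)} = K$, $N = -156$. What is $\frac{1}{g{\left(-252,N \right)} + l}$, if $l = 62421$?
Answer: $\frac{1}{62169} \approx 1.6085 \cdot 10^{-5}$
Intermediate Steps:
$\frac{1}{g{\left(-252,N \right)} + l} = \frac{1}{-252 + 62421} = \frac{1}{62169}$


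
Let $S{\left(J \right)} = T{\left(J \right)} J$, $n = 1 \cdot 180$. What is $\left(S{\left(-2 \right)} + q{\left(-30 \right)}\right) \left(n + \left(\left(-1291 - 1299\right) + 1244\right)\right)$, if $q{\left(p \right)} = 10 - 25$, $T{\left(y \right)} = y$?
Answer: $12826$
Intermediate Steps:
$n = 180$
$S{\left(J \right)} = J^{2}$ ($S{\left(J \right)} = J J = J^{2}$)
$q{\left(p \right)} = -15$ ($q{\left(p \right)} = 10 - 25 = -15$)
$\left(S{\left(-2 \right)} + q{\left(-30 \right)}\right) \left(n + \left(\left(-1291 - 1299\right) + 1244\right)\right) = \left(\left(-2\right)^{2} - 15\right) \left(180 + \left(\left(-1291 - 1299\right) + 1244\right)\right) = \left(4 - 15\right) \left(180 + \left(-2590 + 1244\right)\right) = - 11 \left(180 - 1346\right) = \left(-11\right) \left(-1166\right) = 12826$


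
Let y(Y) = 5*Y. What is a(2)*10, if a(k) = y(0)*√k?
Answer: 0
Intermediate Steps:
a(k) = 0 (a(k) = (5*0)*√k = 0*√k = 0)
a(2)*10 = 0*10 = 0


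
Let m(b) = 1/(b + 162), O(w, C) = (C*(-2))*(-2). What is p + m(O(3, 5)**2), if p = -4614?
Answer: -2593067/562 ≈ -4614.0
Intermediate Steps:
O(w, C) = 4*C (O(w, C) = -2*C*(-2) = 4*C)
m(b) = 1/(162 + b)
p + m(O(3, 5)**2) = -4614 + 1/(162 + (4*5)**2) = -4614 + 1/(162 + 20**2) = -4614 + 1/(162 + 400) = -4614 + 1/562 = -2593067/562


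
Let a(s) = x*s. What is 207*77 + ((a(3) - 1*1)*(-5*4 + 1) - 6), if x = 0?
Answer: 15952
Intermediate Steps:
a(s) = 0 (a(s) = 0*s = 0)
207*77 + ((a(3) - 1*1)*(-5*4 + 1) - 6) = 207*77 + ((0 - 1*1)*(-5*4 + 1) - 6) = 15939 + ((0 - 1)*(-20 + 1) - 6) = 15939 + (-1*(-19) - 6) = 15939 + (19 - 6) = 15939 + 13 = 15952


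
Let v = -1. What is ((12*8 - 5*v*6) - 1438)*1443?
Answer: -1893216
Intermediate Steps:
((12*8 - 5*v*6) - 1438)*1443 = ((12*8 - 5*(-1)*6) - 1438)*1443 = ((96 + 5*6) - 1438)*1443 = ((96 + 30) - 1438)*1443 = (126 - 1438)*1443 = -1312*1443 = -1893216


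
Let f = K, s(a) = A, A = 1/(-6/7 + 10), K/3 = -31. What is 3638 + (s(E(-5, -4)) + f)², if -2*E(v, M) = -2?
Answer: 50244273/4096 ≈ 12267.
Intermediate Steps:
K = -93 (K = 3*(-31) = -93)
E(v, M) = 1 (E(v, M) = -½*(-2) = 1)
A = 7/64 (A = 1/(-6*⅐ + 10) = 1/(-6/7 + 10) = 1/(64/7) = 7/64 ≈ 0.10938)
s(a) = 7/64
f = -93
3638 + (s(E(-5, -4)) + f)² = 3638 + (7/64 - 93)² = 3638 + (-5945/64)² = 3638 + 35343025/4096 = 50244273/4096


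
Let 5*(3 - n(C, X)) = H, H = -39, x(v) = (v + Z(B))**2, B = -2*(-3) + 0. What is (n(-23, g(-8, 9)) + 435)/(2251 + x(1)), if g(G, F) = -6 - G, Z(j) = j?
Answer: 2229/11500 ≈ 0.19383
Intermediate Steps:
B = 6 (B = 6 + 0 = 6)
x(v) = (6 + v)**2 (x(v) = (v + 6)**2 = (6 + v)**2)
n(C, X) = 54/5 (n(C, X) = 3 - 1/5*(-39) = 3 + 39/5 = 54/5)
(n(-23, g(-8, 9)) + 435)/(2251 + x(1)) = (54/5 + 435)/(2251 + (6 + 1)**2) = 2229/(5*(2251 + 7**2)) = 2229/(5*(2251 + 49)) = (2229/5)/2300 = (2229/5)*(1/2300) = 2229/11500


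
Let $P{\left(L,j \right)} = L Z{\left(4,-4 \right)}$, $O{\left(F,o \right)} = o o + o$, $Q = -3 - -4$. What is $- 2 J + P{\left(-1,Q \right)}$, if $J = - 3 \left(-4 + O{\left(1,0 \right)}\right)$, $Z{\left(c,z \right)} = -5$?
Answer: $-19$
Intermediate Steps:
$Q = 1$ ($Q = -3 + 4 = 1$)
$O{\left(F,o \right)} = o + o^{2}$ ($O{\left(F,o \right)} = o^{2} + o = o + o^{2}$)
$P{\left(L,j \right)} = - 5 L$ ($P{\left(L,j \right)} = L \left(-5\right) = - 5 L$)
$J = 12$ ($J = - 3 \left(-4 + 0 \left(1 + 0\right)\right) = - 3 \left(-4 + 0 \cdot 1\right) = - 3 \left(-4 + 0\right) = \left(-3\right) \left(-4\right) = 12$)
$- 2 J + P{\left(-1,Q \right)} = \left(-2\right) 12 - -5 = -24 + 5 = -19$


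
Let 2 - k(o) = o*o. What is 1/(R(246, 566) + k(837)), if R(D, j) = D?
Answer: -1/700321 ≈ -1.4279e-6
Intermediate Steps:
k(o) = 2 - o² (k(o) = 2 - o*o = 2 - o²)
1/(R(246, 566) + k(837)) = 1/(246 + (2 - 1*837²)) = 1/(246 + (2 - 1*700569)) = 1/(246 + (2 - 700569)) = 1/(246 - 700567) = 1/(-700321) = -1/700321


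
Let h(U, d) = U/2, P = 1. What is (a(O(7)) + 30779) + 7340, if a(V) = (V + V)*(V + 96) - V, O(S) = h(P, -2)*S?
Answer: 38812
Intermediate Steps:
h(U, d) = U/2 (h(U, d) = U*(1/2) = U/2)
O(S) = S/2 (O(S) = ((1/2)*1)*S = S/2)
a(V) = -V + 2*V*(96 + V) (a(V) = (2*V)*(96 + V) - V = 2*V*(96 + V) - V = -V + 2*V*(96 + V))
(a(O(7)) + 30779) + 7340 = (((1/2)*7)*(191 + 2*((1/2)*7)) + 30779) + 7340 = (7*(191 + 2*(7/2))/2 + 30779) + 7340 = (7*(191 + 7)/2 + 30779) + 7340 = ((7/2)*198 + 30779) + 7340 = (693 + 30779) + 7340 = 31472 + 7340 = 38812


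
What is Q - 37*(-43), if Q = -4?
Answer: 1587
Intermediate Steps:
Q - 37*(-43) = -4 - 37*(-43) = -4 + 1591 = 1587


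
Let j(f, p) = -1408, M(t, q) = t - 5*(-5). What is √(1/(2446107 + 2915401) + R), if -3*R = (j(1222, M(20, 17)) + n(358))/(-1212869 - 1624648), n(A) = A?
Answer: I*√7126285929968988476247/7606685047818 ≈ 0.011098*I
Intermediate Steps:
M(t, q) = 25 + t (M(t, q) = t + 25 = 25 + t)
R = -350/2837517 (R = -(-1408 + 358)/(3*(-1212869 - 1624648)) = -(-350)/(-2837517) = -(-350)*(-1)/2837517 = -⅓*350/945839 = -350/2837517 ≈ -0.00012335)
√(1/(2446107 + 2915401) + R) = √(1/(2446107 + 2915401) - 350/2837517) = √(1/5361508 - 350/2837517) = √(-1873690283/15213370095636) = I*√7126285929968988476247/7606685047818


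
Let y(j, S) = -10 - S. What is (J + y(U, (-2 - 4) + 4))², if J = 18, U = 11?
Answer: 100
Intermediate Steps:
(J + y(U, (-2 - 4) + 4))² = (18 + (-10 - ((-2 - 4) + 4)))² = (18 + (-10 - (-6 + 4)))² = (18 + (-10 - 1*(-2)))² = (18 + (-10 + 2))² = (18 - 8)² = 10² = 100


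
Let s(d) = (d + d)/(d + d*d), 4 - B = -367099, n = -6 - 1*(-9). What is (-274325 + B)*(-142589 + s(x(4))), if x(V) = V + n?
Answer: -26458198095/2 ≈ -1.3229e+10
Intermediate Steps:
n = 3 (n = -6 + 9 = 3)
B = 367103 (B = 4 - 1*(-367099) = 4 + 367099 = 367103)
x(V) = 3 + V (x(V) = V + 3 = 3 + V)
s(d) = 2*d/(d + d**2) (s(d) = (2*d)/(d + d**2) = 2*d/(d + d**2))
(-274325 + B)*(-142589 + s(x(4))) = (-274325 + 367103)*(-142589 + 2/(1 + (3 + 4))) = 92778*(-142589 + 2/(1 + 7)) = 92778*(-142589 + 2/8) = 92778*(-142589 + 2*(1/8)) = 92778*(-142589 + 1/4) = 92778*(-570355/4) = -26458198095/2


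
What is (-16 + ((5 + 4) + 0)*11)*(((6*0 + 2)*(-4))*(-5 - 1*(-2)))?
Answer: 1992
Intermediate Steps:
(-16 + ((5 + 4) + 0)*11)*(((6*0 + 2)*(-4))*(-5 - 1*(-2))) = (-16 + (9 + 0)*11)*(((0 + 2)*(-4))*(-5 + 2)) = (-16 + 9*11)*((2*(-4))*(-3)) = (-16 + 99)*(-8*(-3)) = 83*24 = 1992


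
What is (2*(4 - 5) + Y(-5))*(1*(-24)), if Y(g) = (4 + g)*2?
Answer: 96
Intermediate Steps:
Y(g) = 8 + 2*g
(2*(4 - 5) + Y(-5))*(1*(-24)) = (2*(4 - 5) + (8 + 2*(-5)))*(1*(-24)) = (2*(-1) + (8 - 10))*(-24) = (-2 - 2)*(-24) = -4*(-24) = 96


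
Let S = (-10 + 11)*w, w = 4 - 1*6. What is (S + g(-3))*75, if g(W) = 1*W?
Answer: -375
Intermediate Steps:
w = -2 (w = 4 - 6 = -2)
g(W) = W
S = -2 (S = (-10 + 11)*(-2) = 1*(-2) = -2)
(S + g(-3))*75 = (-2 - 3)*75 = -5*75 = -375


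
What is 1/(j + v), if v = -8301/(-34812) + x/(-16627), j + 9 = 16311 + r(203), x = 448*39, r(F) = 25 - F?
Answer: 14841516/239292547201 ≈ 6.2022e-5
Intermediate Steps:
x = 17472
j = 16124 (j = -9 + (16311 + (25 - 1*203)) = -9 + (16311 + (25 - 203)) = -9 + (16311 - 178) = -9 + 16133 = 16124)
v = -12056783/14841516 (v = -8301/(-34812) + 17472/(-16627) = -8301*(-1/34812) + 17472*(-1/16627) = 2767/11604 - 1344/1279 = -12056783/14841516 ≈ -0.81237)
1/(j + v) = 1/(16124 - 12056783/14841516) = 1/(239292547201/14841516) = 14841516/239292547201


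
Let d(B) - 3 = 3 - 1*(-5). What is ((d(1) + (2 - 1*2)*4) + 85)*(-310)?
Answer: -29760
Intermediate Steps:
d(B) = 11 (d(B) = 3 + (3 - 1*(-5)) = 3 + (3 + 5) = 3 + 8 = 11)
((d(1) + (2 - 1*2)*4) + 85)*(-310) = ((11 + (2 - 1*2)*4) + 85)*(-310) = ((11 + (2 - 2)*4) + 85)*(-310) = ((11 + 0*4) + 85)*(-310) = ((11 + 0) + 85)*(-310) = (11 + 85)*(-310) = 96*(-310) = -29760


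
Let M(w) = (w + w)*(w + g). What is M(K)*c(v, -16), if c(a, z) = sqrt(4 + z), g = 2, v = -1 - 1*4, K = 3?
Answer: 60*I*sqrt(3) ≈ 103.92*I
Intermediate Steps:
v = -5 (v = -1 - 4 = -5)
M(w) = 2*w*(2 + w) (M(w) = (w + w)*(w + 2) = (2*w)*(2 + w) = 2*w*(2 + w))
M(K)*c(v, -16) = (2*3*(2 + 3))*sqrt(4 - 16) = (2*3*5)*sqrt(-12) = 30*(2*I*sqrt(3)) = 60*I*sqrt(3)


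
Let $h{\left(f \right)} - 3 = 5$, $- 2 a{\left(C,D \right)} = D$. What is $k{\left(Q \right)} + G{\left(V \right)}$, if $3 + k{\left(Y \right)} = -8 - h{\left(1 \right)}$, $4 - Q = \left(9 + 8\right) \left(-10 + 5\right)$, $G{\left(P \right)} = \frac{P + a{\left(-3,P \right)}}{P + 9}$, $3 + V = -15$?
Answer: $-18$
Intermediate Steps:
$V = -18$ ($V = -3 - 15 = -18$)
$a{\left(C,D \right)} = - \frac{D}{2}$
$h{\left(f \right)} = 8$ ($h{\left(f \right)} = 3 + 5 = 8$)
$G{\left(P \right)} = \frac{P}{2 \left(9 + P\right)}$ ($G{\left(P \right)} = \frac{P - \frac{P}{2}}{P + 9} = \frac{\frac{1}{2} P}{9 + P} = \frac{P}{2 \left(9 + P\right)}$)
$Q = 89$ ($Q = 4 - \left(9 + 8\right) \left(-10 + 5\right) = 4 - 17 \left(-5\right) = 4 - -85 = 4 + 85 = 89$)
$k{\left(Y \right)} = -19$ ($k{\left(Y \right)} = -3 - 16 = -19$)
$k{\left(Q \right)} + G{\left(V \right)} = -19 + \frac{1}{2} \left(-18\right) \frac{1}{9 - 18} = -19 + \frac{1}{2} \left(-18\right) \frac{1}{-9} = -19 + \frac{1}{2} \left(-18\right) \left(- \frac{1}{9}\right) = -19 + 1 = -18$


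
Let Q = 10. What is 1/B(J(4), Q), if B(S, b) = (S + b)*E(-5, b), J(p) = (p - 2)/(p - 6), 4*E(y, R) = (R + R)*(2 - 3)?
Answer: -1/45 ≈ -0.022222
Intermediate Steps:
E(y, R) = -R/2 (E(y, R) = ((R + R)*(2 - 3))/4 = ((2*R)*(-1))/4 = (-2*R)/4 = -R/2)
J(p) = (-2 + p)/(-6 + p)
B(S, b) = -b*(S + b)/2 (B(S, b) = (S + b)*(-b/2) = -b*(S + b)/2)
1/B(J(4), Q) = 1/(-½*10*((-2 + 4)/(-6 + 4) + 10)) = 1/(-½*10*(2/(-2) + 10)) = 1/(-½*10*(-½*2 + 10)) = 1/(-½*10*(-1 + 10)) = 1/(-½*10*9) = 1/(-45) = -1/45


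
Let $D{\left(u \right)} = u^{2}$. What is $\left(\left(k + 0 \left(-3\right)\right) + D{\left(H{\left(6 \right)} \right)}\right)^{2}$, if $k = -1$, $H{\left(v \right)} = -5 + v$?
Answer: $0$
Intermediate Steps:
$\left(\left(k + 0 \left(-3\right)\right) + D{\left(H{\left(6 \right)} \right)}\right)^{2} = \left(\left(-1 + 0 \left(-3\right)\right) + \left(-5 + 6\right)^{2}\right)^{2} = \left(\left(-1 + 0\right) + 1^{2}\right)^{2} = \left(-1 + 1\right)^{2} = 0^{2} = 0$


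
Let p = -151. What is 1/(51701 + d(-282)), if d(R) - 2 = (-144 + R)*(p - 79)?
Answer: 1/149683 ≈ 6.6808e-6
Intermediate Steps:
d(R) = 33122 - 230*R (d(R) = 2 + (-144 + R)*(-151 - 79) = 2 + (-144 + R)*(-230) = 2 + (33120 - 230*R) = 33122 - 230*R)
1/(51701 + d(-282)) = 1/(51701 + (33122 - 230*(-282))) = 1/(51701 + (33122 + 64860)) = 1/(51701 + 97982) = 1/149683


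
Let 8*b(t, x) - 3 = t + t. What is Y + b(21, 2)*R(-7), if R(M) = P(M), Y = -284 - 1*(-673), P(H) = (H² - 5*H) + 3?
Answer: 7027/8 ≈ 878.38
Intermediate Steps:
P(H) = 3 + H² - 5*H
Y = 389 (Y = -284 + 673 = 389)
R(M) = 3 + M² - 5*M
b(t, x) = 3/8 + t/4 (b(t, x) = 3/8 + (t + t)/8 = 3/8 + (2*t)/8 = 3/8 + t/4)
Y + b(21, 2)*R(-7) = 389 + (3/8 + (¼)*21)*(3 + (-7)² - 5*(-7)) = 389 + (3/8 + 21/4)*(3 + 49 + 35) = 389 + (45/8)*87 = 389 + 3915/8 = 7027/8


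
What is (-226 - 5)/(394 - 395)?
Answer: 231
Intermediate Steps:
(-226 - 5)/(394 - 395) = -231/(-1) = -231*(-1) = 231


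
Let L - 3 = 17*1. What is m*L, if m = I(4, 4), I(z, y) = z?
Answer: 80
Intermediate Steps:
L = 20 (L = 3 + 17*1 = 3 + 17 = 20)
m = 4
m*L = 4*20 = 80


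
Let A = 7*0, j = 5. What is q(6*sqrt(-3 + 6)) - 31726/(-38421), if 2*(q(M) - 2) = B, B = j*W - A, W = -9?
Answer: -1511809/76842 ≈ -19.674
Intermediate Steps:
A = 0
B = -45 (B = 5*(-9) - 1*0 = -45 + 0 = -45)
q(M) = -41/2 (q(M) = 2 + (1/2)*(-45) = 2 - 45/2 = -41/2)
q(6*sqrt(-3 + 6)) - 31726/(-38421) = -41/2 - 31726/(-38421) = -41/2 - 31726*(-1)/38421 = -41/2 - 1*(-31726/38421) = -41/2 + 31726/38421 = -1511809/76842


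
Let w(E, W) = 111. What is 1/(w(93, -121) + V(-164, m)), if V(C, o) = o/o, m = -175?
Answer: 1/112 ≈ 0.0089286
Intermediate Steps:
V(C, o) = 1
1/(w(93, -121) + V(-164, m)) = 1/(111 + 1) = 1/112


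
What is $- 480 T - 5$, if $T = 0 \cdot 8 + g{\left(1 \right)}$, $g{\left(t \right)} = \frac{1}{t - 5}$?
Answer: $115$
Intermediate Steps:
$g{\left(t \right)} = \frac{1}{-5 + t}$
$T = - \frac{1}{4}$ ($T = 0 \cdot 8 + \frac{1}{-5 + 1} = 0 + \frac{1}{-4} = 0 - \frac{1}{4} = - \frac{1}{4} \approx -0.25$)
$- 480 T - 5 = \left(-480\right) \left(- \frac{1}{4}\right) - 5 = 120 - 5 = 115$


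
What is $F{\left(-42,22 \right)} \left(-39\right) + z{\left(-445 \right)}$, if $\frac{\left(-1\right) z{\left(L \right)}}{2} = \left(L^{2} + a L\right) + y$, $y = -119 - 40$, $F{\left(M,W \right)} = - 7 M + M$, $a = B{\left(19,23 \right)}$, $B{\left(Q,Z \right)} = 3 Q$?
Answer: $-354830$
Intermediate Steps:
$a = 57$ ($a = 3 \cdot 19 = 57$)
$F{\left(M,W \right)} = - 6 M$
$y = -159$ ($y = -119 - 40 = -159$)
$z{\left(L \right)} = 318 - 114 L - 2 L^{2}$ ($z{\left(L \right)} = - 2 \left(\left(L^{2} + 57 L\right) - 159\right) = - 2 \left(-159 + L^{2} + 57 L\right) = 318 - 114 L - 2 L^{2}$)
$F{\left(-42,22 \right)} \left(-39\right) + z{\left(-445 \right)} = \left(-6\right) \left(-42\right) \left(-39\right) - \left(-51048 + 396050\right) = 252 \left(-39\right) + \left(318 + 50730 - 396050\right) = -9828 + \left(318 + 50730 - 396050\right) = -9828 - 345002 = -354830$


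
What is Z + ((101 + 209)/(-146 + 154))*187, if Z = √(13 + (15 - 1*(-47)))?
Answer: 28985/4 + 5*√3 ≈ 7254.9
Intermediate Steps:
Z = 5*√3 (Z = √(13 + (15 + 47)) = √(13 + 62) = √75 = 5*√3 ≈ 8.6602)
Z + ((101 + 209)/(-146 + 154))*187 = 5*√3 + ((101 + 209)/(-146 + 154))*187 = 5*√3 + (310/8)*187 = 5*√3 + (310*(⅛))*187 = 5*√3 + (155/4)*187 = 5*√3 + 28985/4 = 28985/4 + 5*√3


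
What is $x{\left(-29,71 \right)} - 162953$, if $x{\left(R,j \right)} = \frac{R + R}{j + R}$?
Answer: $- \frac{3422042}{21} \approx -1.6295 \cdot 10^{5}$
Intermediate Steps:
$x{\left(R,j \right)} = \frac{2 R}{R + j}$
$x{\left(-29,71 \right)} - 162953 = 2 \left(-29\right) \frac{1}{-29 + 71} - 162953 = 2 \left(-29\right) \frac{1}{42} - 162953 = - \frac{29}{21} - 162953 = - \frac{3422042}{21}$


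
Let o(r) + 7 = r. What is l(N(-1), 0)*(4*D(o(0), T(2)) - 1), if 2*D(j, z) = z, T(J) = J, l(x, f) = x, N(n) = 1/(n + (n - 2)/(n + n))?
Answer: 6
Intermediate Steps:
N(n) = 1/(n + (-2 + n)/(2*n)) (N(n) = 1/(n + (-2 + n)/((2*n))) = 1/(n + (-2 + n)*(1/(2*n))) = 1/(n + (-2 + n)/(2*n)))
o(r) = -7 + r
D(j, z) = z/2
l(N(-1), 0)*(4*D(o(0), T(2)) - 1) = (2*(-1)/(-2 - 1 + 2*(-1)**2))*(4*((1/2)*2) - 1) = (2*(-1)/(-2 - 1 + 2*1))*(4*1 - 1) = (2*(-1)/(-2 - 1 + 2))*(4 - 1) = (2*(-1)/(-1))*3 = (2*(-1)*(-1))*3 = 2*3 = 6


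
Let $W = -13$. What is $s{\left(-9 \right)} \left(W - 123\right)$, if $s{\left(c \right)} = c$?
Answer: $1224$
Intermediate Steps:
$s{\left(-9 \right)} \left(W - 123\right) = - 9 \left(-13 - 123\right) = \left(-9\right) \left(-136\right) = 1224$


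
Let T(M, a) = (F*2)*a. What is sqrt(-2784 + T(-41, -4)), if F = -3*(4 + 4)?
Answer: 36*I*sqrt(2) ≈ 50.912*I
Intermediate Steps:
F = -24 (F = -3*8 = -24)
T(M, a) = -48*a (T(M, a) = (-24*2)*a = -48*a)
sqrt(-2784 + T(-41, -4)) = sqrt(-2784 - 48*(-4)) = sqrt(-2784 + 192) = sqrt(-2592) = 36*I*sqrt(2)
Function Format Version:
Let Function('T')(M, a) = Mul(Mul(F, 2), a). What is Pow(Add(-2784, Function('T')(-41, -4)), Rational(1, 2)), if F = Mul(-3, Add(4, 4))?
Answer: Mul(36, I, Pow(2, Rational(1, 2))) ≈ Mul(50.912, I)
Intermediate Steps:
F = -24 (F = Mul(-3, 8) = -24)
Function('T')(M, a) = Mul(-48, a) (Function('T')(M, a) = Mul(Mul(-24, 2), a) = Mul(-48, a))
Pow(Add(-2784, Function('T')(-41, -4)), Rational(1, 2)) = Pow(Add(-2784, Mul(-48, -4)), Rational(1, 2)) = Pow(Add(-2784, 192), Rational(1, 2)) = Pow(-2592, Rational(1, 2)) = Mul(36, I, Pow(2, Rational(1, 2)))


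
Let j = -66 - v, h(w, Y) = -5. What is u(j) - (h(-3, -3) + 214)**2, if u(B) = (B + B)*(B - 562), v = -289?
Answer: -194875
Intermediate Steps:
j = 223 (j = -66 - 1*(-289) = -66 + 289 = 223)
u(B) = 2*B*(-562 + B) (u(B) = (2*B)*(-562 + B) = 2*B*(-562 + B))
u(j) - (h(-3, -3) + 214)**2 = 2*223*(-562 + 223) - (-5 + 214)**2 = 2*223*(-339) - 1*209**2 = -151194 - 1*43681 = -151194 - 43681 = -194875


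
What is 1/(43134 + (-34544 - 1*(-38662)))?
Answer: 1/47252 ≈ 2.1163e-5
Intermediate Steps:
1/(43134 + (-34544 - 1*(-38662))) = 1/(43134 + (-34544 + 38662)) = 1/(43134 + 4118) = 1/47252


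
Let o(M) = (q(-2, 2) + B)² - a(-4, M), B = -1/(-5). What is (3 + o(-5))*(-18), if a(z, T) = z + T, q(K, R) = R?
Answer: -7578/25 ≈ -303.12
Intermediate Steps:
a(z, T) = T + z
B = ⅕ (B = -1*(-⅕) = ⅕ ≈ 0.20000)
o(M) = 221/25 - M (o(M) = (2 + ⅕)² - (M - 4) = (11/5)² - (-4 + M) = 121/25 + (4 - M) = 221/25 - M)
(3 + o(-5))*(-18) = (3 + (221/25 - 1*(-5)))*(-18) = (3 + (221/25 + 5))*(-18) = (3 + 346/25)*(-18) = (421/25)*(-18) = -7578/25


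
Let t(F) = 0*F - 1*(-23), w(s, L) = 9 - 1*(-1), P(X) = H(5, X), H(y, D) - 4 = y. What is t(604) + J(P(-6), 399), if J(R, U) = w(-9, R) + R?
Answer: 42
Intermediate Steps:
H(y, D) = 4 + y
P(X) = 9 (P(X) = 4 + 5 = 9)
w(s, L) = 10 (w(s, L) = 9 + 1 = 10)
J(R, U) = 10 + R
t(F) = 23 (t(F) = 0 + 23 = 23)
t(604) + J(P(-6), 399) = 23 + (10 + 9) = 23 + 19 = 42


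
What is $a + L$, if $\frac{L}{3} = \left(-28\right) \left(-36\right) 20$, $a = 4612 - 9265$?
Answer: $55827$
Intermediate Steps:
$a = -4653$ ($a = 4612 - 9265 = -4653$)
$L = 60480$ ($L = 3 \left(-28\right) \left(-36\right) 20 = 3 \cdot 1008 \cdot 20 = 3 \cdot 20160 = 60480$)
$a + L = -4653 + 60480 = 55827$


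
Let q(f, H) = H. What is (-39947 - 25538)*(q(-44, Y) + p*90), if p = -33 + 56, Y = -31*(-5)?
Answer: -145704125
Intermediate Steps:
Y = 155
p = 23
(-39947 - 25538)*(q(-44, Y) + p*90) = (-39947 - 25538)*(155 + 23*90) = -65485*(155 + 2070) = -65485*2225 = -145704125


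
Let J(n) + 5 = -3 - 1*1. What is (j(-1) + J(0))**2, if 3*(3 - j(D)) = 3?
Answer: 49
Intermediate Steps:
j(D) = 2 (j(D) = 3 - 1/3*3 = 3 - 1 = 2)
J(n) = -9 (J(n) = -5 + (-3 - 1*1) = -5 + (-3 - 1) = -5 - 4 = -9)
(j(-1) + J(0))**2 = (2 - 9)**2 = (-7)**2 = 49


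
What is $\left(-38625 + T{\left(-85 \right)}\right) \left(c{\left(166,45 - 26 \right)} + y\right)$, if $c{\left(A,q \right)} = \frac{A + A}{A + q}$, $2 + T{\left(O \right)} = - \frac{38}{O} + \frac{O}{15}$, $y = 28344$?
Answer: $- \frac{51659500869952}{47175} \approx -1.0951 \cdot 10^{9}$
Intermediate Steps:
$T{\left(O \right)} = -2 - \frac{38}{O} + \frac{O}{15}$ ($T{\left(O \right)} = -2 + \left(- \frac{38}{O} + \frac{O}{15}\right) = -2 - \frac{38}{O} + \frac{O}{15}$)
$c{\left(A,q \right)} = \frac{2 A}{A + q}$
$\left(-38625 + T{\left(-85 \right)}\right) \left(c{\left(166,45 - 26 \right)} + y\right) = \left(-38625 - \left(\frac{23}{3} - \frac{38}{85}\right)\right) \left(2 \cdot 166 \frac{1}{166 + \left(45 - 26\right)} + 28344\right) = \left(-38625 - \frac{1841}{255}\right) \left(2 \cdot 166 \frac{1}{166 + 19} + 28344\right) = \left(-38625 - \frac{1841}{255}\right) \left(2 \cdot 166 \cdot \frac{1}{185} + 28344\right) = - \frac{9851216 \left(\frac{332}{185} + 28344\right)}{255} = \left(- \frac{9851216}{255}\right) \frac{5243972}{185} = - \frac{51659500869952}{47175}$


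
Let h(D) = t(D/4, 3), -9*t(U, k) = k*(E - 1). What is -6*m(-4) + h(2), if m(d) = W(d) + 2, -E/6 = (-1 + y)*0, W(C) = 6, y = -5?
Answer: -143/3 ≈ -47.667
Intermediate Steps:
E = 0 (E = -6*(-1 - 5)*0 = -(-36)*0 = -6*0 = 0)
m(d) = 8 (m(d) = 6 + 2 = 8)
t(U, k) = k/9 (t(U, k) = -k*(0 - 1)/9 = -k*(-1)/9 = -(-1)*k/9 = k/9)
h(D) = 1/3 (h(D) = (1/9)*3 = 1/3)
-6*m(-4) + h(2) = -6*8 + 1/3 = -48 + 1/3 = -143/3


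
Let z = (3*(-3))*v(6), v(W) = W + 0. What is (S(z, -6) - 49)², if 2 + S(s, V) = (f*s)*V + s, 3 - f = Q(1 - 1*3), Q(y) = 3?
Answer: 11025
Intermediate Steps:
v(W) = W
f = 0 (f = 3 - 1*3 = 3 - 3 = 0)
z = -54 (z = (3*(-3))*6 = -9*6 = -54)
S(s, V) = -2 + s (S(s, V) = -2 + ((0*s)*V + s) = -2 + (0*V + s) = -2 + (0 + s) = -2 + s)
(S(z, -6) - 49)² = ((-2 - 54) - 49)² = (-56 - 49)² = (-105)² = 11025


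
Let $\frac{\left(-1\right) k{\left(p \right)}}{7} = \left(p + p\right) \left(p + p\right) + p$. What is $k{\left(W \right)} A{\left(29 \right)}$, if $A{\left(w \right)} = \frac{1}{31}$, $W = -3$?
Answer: $- \frac{231}{31} \approx -7.4516$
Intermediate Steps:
$k{\left(p \right)} = - 28 p^{2} - 7 p$ ($k{\left(p \right)} = - 7 \left(\left(p + p\right) \left(p + p\right) + p\right) = - 7 \left(2 p 2 p + p\right) = - 7 \left(4 p^{2} + p\right) = - 7 \left(p + 4 p^{2}\right) = - 28 p^{2} - 7 p$)
$A{\left(w \right)} = \frac{1}{31}$
$k{\left(W \right)} A{\left(29 \right)} = \left(-7\right) \left(-3\right) \left(1 + 4 \left(-3\right)\right) \frac{1}{31} = \left(-7\right) \left(-3\right) \left(1 - 12\right) \frac{1}{31} = \left(-7\right) \left(-3\right) \left(-11\right) \frac{1}{31} = \left(-231\right) \frac{1}{31} = - \frac{231}{31}$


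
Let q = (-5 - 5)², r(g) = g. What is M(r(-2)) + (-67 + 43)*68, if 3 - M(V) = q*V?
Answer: -1429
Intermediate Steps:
q = 100 (q = (-10)² = 100)
M(V) = 3 - 100*V
M(r(-2)) + (-67 + 43)*68 = (3 - 100*(-2)) + (-67 + 43)*68 = (3 + 200) - 24*68 = 203 - 1632 = -1429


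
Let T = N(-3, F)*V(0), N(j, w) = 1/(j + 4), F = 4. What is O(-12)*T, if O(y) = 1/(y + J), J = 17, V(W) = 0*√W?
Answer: 0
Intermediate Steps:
N(j, w) = 1/(4 + j)
V(W) = 0
T = 0 (T = 0/(4 - 3) = 0/1 = 1*0 = 0)
O(y) = 1/(17 + y) (O(y) = 1/(y + 17) = 1/(17 + y))
O(-12)*T = 0/(17 - 12) = 0/5 = (⅕)*0 = 0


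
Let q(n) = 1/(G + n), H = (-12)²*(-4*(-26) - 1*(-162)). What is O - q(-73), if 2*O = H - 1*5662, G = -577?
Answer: 10608651/650 ≈ 16321.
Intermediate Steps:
H = 38304 (H = 144*(104 + 162) = 144*266 = 38304)
q(n) = 1/(-577 + n)
O = 16321 (O = (38304 - 1*5662)/2 = (38304 - 5662)/2 = (½)*32642 = 16321)
O - q(-73) = 16321 - 1/(-577 - 73) = 16321 - 1/(-650) = 16321 - 1*(-1/650) = 16321 + 1/650 = 10608651/650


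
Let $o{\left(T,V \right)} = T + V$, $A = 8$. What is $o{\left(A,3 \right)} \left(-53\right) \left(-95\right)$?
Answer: $55385$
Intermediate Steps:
$o{\left(A,3 \right)} \left(-53\right) \left(-95\right) = \left(8 + 3\right) \left(-53\right) \left(-95\right) = 11 \left(-53\right) \left(-95\right) = \left(-583\right) \left(-95\right) = 55385$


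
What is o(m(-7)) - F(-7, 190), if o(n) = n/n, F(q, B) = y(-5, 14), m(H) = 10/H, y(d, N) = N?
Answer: -13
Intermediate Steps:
F(q, B) = 14
o(n) = 1
o(m(-7)) - F(-7, 190) = 1 - 1*14 = 1 - 14 = -13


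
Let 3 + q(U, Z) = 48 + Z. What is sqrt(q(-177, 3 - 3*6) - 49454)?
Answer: 4*I*sqrt(3089) ≈ 222.32*I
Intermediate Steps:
q(U, Z) = 45 + Z (q(U, Z) = -3 + (48 + Z) = 45 + Z)
sqrt(q(-177, 3 - 3*6) - 49454) = sqrt((45 + (3 - 3*6)) - 49454) = sqrt((45 + (3 - 18)) - 49454) = sqrt((45 - 15) - 49454) = sqrt(30 - 49454) = sqrt(-49424) = 4*I*sqrt(3089)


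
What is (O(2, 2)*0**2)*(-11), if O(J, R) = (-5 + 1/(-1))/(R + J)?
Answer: 0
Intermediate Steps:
O(J, R) = -6/(J + R) (O(J, R) = (-5 - 1)/(J + R) = -6/(J + R))
(O(2, 2)*0**2)*(-11) = (-6/(2 + 2)*0**2)*(-11) = (-6/4*0)*(-11) = (-6*1/4*0)*(-11) = -3/2*0*(-11) = 0*(-11) = 0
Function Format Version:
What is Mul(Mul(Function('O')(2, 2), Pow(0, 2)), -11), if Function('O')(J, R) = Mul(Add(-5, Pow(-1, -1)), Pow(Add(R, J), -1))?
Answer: 0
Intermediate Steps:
Function('O')(J, R) = Mul(-6, Pow(Add(J, R), -1)) (Function('O')(J, R) = Mul(Add(-5, -1), Pow(Add(J, R), -1)) = Mul(-6, Pow(Add(J, R), -1)))
Mul(Mul(Function('O')(2, 2), Pow(0, 2)), -11) = Mul(Mul(Mul(-6, Pow(Add(2, 2), -1)), Pow(0, 2)), -11) = Mul(Mul(Mul(-6, Pow(4, -1)), 0), -11) = Mul(Mul(Mul(-6, Rational(1, 4)), 0), -11) = Mul(Mul(Rational(-3, 2), 0), -11) = Mul(0, -11) = 0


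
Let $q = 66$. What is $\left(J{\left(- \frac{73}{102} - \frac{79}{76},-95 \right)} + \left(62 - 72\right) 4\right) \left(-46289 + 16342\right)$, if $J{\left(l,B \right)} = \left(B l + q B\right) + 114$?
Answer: $\frac{36833881643}{204} \approx 1.8056 \cdot 10^{8}$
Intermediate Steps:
$J{\left(l,B \right)} = 114 + 66 B + B l$ ($J{\left(l,B \right)} = \left(B l + 66 B\right) + 114 = \left(66 B + B l\right) + 114 = 114 + 66 B + B l$)
$\left(J{\left(- \frac{73}{102} - \frac{79}{76},-95 \right)} + \left(62 - 72\right) 4\right) \left(-46289 + 16342\right) = \left(\left(114 + 66 \left(-95\right) - 95 \left(- \frac{73}{102} - \frac{79}{76}\right)\right) + \left(62 - 72\right) 4\right) \left(-46289 + 16342\right) = \left(\left(114 - 6270 - 95 \left(\left(-73\right) \frac{1}{102} - \frac{79}{76}\right)\right) - 40\right) \left(-29947\right) = \left(\left(114 - 6270 - 95 \left(- \frac{73}{102} - \frac{79}{76}\right)\right) - 40\right) \left(-29947\right) = \left(\left(114 - 6270 - - \frac{34015}{204}\right) - 40\right) \left(-29947\right) = \left(\left(114 - 6270 + \frac{34015}{204}\right) - 40\right) \left(-29947\right) = \left(- \frac{1221809}{204} - 40\right) \left(-29947\right) = \left(- \frac{1229969}{204}\right) \left(-29947\right) = \frac{36833881643}{204}$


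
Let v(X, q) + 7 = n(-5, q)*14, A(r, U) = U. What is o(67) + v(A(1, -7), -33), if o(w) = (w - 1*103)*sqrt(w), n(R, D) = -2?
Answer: -35 - 36*sqrt(67) ≈ -329.67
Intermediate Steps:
v(X, q) = -35 (v(X, q) = -7 - 2*14 = -7 - 28 = -35)
o(w) = sqrt(w)*(-103 + w) (o(w) = (w - 103)*sqrt(w) = (-103 + w)*sqrt(w) = sqrt(w)*(-103 + w))
o(67) + v(A(1, -7), -33) = sqrt(67)*(-103 + 67) - 35 = sqrt(67)*(-36) - 35 = -36*sqrt(67) - 35 = -35 - 36*sqrt(67)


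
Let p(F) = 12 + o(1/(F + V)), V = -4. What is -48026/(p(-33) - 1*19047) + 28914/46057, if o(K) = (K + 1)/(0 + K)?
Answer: 34979144/11118393 ≈ 3.1461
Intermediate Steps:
o(K) = (1 + K)/K
p(F) = 12 + (1 + 1/(-4 + F))*(-4 + F) (p(F) = 12 + (1 + 1/(F - 4))/(1/(F - 4)) = 12 + (1 + 1/(-4 + F))/(1/(-4 + F)) = 12 + (-4 + F)*(1 + 1/(-4 + F)) = 12 + (1 + 1/(-4 + F))*(-4 + F))
-48026/(p(-33) - 1*19047) + 28914/46057 = -48026/((9 - 33) - 1*19047) + 28914/46057 = -48026/(-24 - 19047) + 28914*(1/46057) = -48026/(-19071) + 366/583 = -48026*(-1/19071) + 366/583 = 48026/19071 + 366/583 = 34979144/11118393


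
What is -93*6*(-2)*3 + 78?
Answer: 3426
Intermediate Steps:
-93*6*(-2)*3 + 78 = -(-1116)*3 + 78 = -93*(-36) + 78 = 3348 + 78 = 3426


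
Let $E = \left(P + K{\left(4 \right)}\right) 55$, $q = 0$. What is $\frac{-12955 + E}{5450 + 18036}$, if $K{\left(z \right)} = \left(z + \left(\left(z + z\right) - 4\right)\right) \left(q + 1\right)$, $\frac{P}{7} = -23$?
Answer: $- \frac{10685}{11743} \approx -0.9099$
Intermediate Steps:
$P = -161$ ($P = 7 \left(-23\right) = -161$)
$K{\left(z \right)} = -4 + 3 z$ ($K{\left(z \right)} = \left(z + \left(\left(z + z\right) - 4\right)\right) \left(0 + 1\right) = \left(z + \left(2 z - 4\right)\right) 1 = \left(z + \left(-4 + 2 z\right)\right) 1 = \left(-4 + 3 z\right) 1 = -4 + 3 z$)
$E = -8415$ ($E = \left(-161 + \left(-4 + 3 \cdot 4\right)\right) 55 = \left(-161 + \left(-4 + 12\right)\right) 55 = \left(-161 + 8\right) 55 = \left(-153\right) 55 = -8415$)
$\frac{-12955 + E}{5450 + 18036} = \frac{-12955 - 8415}{5450 + 18036} = - \frac{21370}{23486} = \left(-21370\right) \frac{1}{23486} = - \frac{10685}{11743}$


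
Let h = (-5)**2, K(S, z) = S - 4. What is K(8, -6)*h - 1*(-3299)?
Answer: 3399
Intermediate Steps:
K(S, z) = -4 + S
h = 25
K(8, -6)*h - 1*(-3299) = (-4 + 8)*25 - 1*(-3299) = 4*25 + 3299 = 100 + 3299 = 3399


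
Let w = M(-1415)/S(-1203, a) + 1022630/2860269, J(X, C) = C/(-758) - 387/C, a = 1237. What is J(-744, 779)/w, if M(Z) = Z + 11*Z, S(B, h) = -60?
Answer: -2574776970303/478573117390874 ≈ -0.0053801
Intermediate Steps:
M(Z) = 12*Z
J(X, C) = -387/C - C/758 (J(X, C) = C*(-1/758) - 387/C = -C/758 - 387/C = -387/C - C/758)
w = 810478757/2860269 (w = (12*(-1415))/(-60) + 1022630/2860269 = -16980*(-1/60) + 1022630*(1/2860269) = 283 + 1022630/2860269 = 810478757/2860269 ≈ 283.36)
J(-744, 779)/w = (-387/779 - 1/758*779)/(810478757/2860269) = (-387*1/779 - 779/758)*(2860269/810478757) = (-387/779 - 779/758)*(2860269/810478757) = -900187/590482*2860269/810478757 = -2574776970303/478573117390874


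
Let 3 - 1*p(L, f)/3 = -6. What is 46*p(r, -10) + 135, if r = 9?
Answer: 1377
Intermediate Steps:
p(L, f) = 27 (p(L, f) = 9 - 3*(-6) = 9 + 18 = 27)
46*p(r, -10) + 135 = 46*27 + 135 = 1242 + 135 = 1377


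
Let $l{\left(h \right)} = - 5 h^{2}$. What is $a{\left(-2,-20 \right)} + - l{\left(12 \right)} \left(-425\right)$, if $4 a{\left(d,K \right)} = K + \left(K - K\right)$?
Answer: $-306005$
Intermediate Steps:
$a{\left(d,K \right)} = \frac{K}{4}$ ($a{\left(d,K \right)} = \frac{K + \left(K - K\right)}{4} = \frac{K + 0}{4} = \frac{K}{4}$)
$a{\left(-2,-20 \right)} + - l{\left(12 \right)} \left(-425\right) = \frac{1}{4} \left(-20\right) + - \left(-5\right) 12^{2} \left(-425\right) = -5 + - \left(-5\right) 144 \left(-425\right) = -5 + \left(-1\right) \left(-720\right) \left(-425\right) = -5 + 720 \left(-425\right) = -5 - 306000 = -306005$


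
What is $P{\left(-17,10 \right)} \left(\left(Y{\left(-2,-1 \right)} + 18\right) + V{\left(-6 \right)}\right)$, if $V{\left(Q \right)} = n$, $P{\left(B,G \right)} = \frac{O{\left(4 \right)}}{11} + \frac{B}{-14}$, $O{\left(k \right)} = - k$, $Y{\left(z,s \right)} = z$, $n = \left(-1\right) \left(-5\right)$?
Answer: $\frac{393}{22} \approx 17.864$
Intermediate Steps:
$n = 5$
$P{\left(B,G \right)} = - \frac{4}{11} - \frac{B}{14}$ ($P{\left(B,G \right)} = \frac{\left(-1\right) 4}{11} + \frac{B}{-14} = \left(-4\right) \frac{1}{11} + B \left(- \frac{1}{14}\right) = - \frac{4}{11} - \frac{B}{14}$)
$V{\left(Q \right)} = 5$
$P{\left(-17,10 \right)} \left(\left(Y{\left(-2,-1 \right)} + 18\right) + V{\left(-6 \right)}\right) = \left(- \frac{4}{11} - - \frac{17}{14}\right) \left(\left(-2 + 18\right) + 5\right) = \left(- \frac{4}{11} + \frac{17}{14}\right) \left(16 + 5\right) = \frac{131}{154} \cdot 21 = \frac{393}{22}$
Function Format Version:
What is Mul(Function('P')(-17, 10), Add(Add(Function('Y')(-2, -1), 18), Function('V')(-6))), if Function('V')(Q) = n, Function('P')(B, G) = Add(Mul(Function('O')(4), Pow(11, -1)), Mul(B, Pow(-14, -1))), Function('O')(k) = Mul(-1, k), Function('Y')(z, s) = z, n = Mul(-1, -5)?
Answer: Rational(393, 22) ≈ 17.864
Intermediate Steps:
n = 5
Function('P')(B, G) = Add(Rational(-4, 11), Mul(Rational(-1, 14), B)) (Function('P')(B, G) = Add(Mul(Mul(-1, 4), Pow(11, -1)), Mul(B, Pow(-14, -1))) = Add(Mul(-4, Rational(1, 11)), Mul(B, Rational(-1, 14))) = Add(Rational(-4, 11), Mul(Rational(-1, 14), B)))
Function('V')(Q) = 5
Mul(Function('P')(-17, 10), Add(Add(Function('Y')(-2, -1), 18), Function('V')(-6))) = Mul(Add(Rational(-4, 11), Mul(Rational(-1, 14), -17)), Add(Add(-2, 18), 5)) = Mul(Add(Rational(-4, 11), Rational(17, 14)), Add(16, 5)) = Mul(Rational(131, 154), 21) = Rational(393, 22)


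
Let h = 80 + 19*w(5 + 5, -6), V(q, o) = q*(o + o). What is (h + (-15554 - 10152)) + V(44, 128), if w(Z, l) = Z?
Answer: -14172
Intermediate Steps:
V(q, o) = 2*o*q (V(q, o) = q*(2*o) = 2*o*q)
h = 270 (h = 80 + 19*(5 + 5) = 80 + 19*10 = 80 + 190 = 270)
(h + (-15554 - 10152)) + V(44, 128) = (270 + (-15554 - 10152)) + 2*128*44 = (270 - 25706) + 11264 = -25436 + 11264 = -14172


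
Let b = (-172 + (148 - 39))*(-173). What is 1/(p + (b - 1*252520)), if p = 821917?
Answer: 1/580296 ≈ 1.7233e-6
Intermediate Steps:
b = 10899 (b = (-172 + 109)*(-173) = -63*(-173) = 10899)
1/(p + (b - 1*252520)) = 1/(821917 + (10899 - 1*252520)) = 1/(821917 + (10899 - 252520)) = 1/(821917 - 241621) = 1/580296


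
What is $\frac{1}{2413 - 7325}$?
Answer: $- \frac{1}{4912} \approx -0.00020358$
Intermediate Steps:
$\frac{1}{2413 - 7325} = \frac{1}{-4912} = - \frac{1}{4912}$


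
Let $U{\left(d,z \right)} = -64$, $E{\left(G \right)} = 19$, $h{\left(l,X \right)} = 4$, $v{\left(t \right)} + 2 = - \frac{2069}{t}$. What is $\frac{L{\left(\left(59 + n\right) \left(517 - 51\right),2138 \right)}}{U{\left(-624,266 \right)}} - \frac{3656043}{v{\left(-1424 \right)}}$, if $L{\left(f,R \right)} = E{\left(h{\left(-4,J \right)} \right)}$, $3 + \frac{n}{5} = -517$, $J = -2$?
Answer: $\frac{333197120047}{49856} \approx 6.6832 \cdot 10^{6}$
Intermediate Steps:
$v{\left(t \right)} = -2 - \frac{2069}{t}$
$n = -2600$ ($n = -15 + 5 \left(-517\right) = -15 - 2585 = -2600$)
$L{\left(f,R \right)} = 19$
$\frac{L{\left(\left(59 + n\right) \left(517 - 51\right),2138 \right)}}{U{\left(-624,266 \right)}} - \frac{3656043}{v{\left(-1424 \right)}} = \frac{19}{-64} - \frac{3656043}{-2 - \frac{2069}{-1424}} = 19 \left(- \frac{1}{64}\right) - \frac{3656043}{-2 - - \frac{2069}{1424}} = - \frac{19}{64} - \frac{3656043}{-2 + \frac{2069}{1424}} = - \frac{19}{64} - \frac{3656043}{- \frac{779}{1424}} = - \frac{19}{64} - - \frac{5206205232}{779} = - \frac{19}{64} + \frac{5206205232}{779} = \frac{333197120047}{49856}$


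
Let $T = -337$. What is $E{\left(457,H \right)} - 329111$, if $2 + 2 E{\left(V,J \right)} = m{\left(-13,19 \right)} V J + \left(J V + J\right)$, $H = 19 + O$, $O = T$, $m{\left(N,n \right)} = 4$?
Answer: $-692586$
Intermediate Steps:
$O = -337$
$H = -318$ ($H = 19 - 337 = -318$)
$E{\left(V,J \right)} = -1 + \frac{J}{2} + \frac{5 J V}{2}$ ($E{\left(V,J \right)} = -1 + \frac{4 V J + \left(J V + J\right)}{2} = -1 + \frac{4 J V + \left(J + J V\right)}{2} = -1 + \frac{J + 5 J V}{2} = -1 + \left(\frac{J}{2} + \frac{5 J V}{2}\right) = -1 + \frac{J}{2} + \frac{5 J V}{2}$)
$E{\left(457,H \right)} - 329111 = \left(-1 + \frac{1}{2} \left(-318\right) + \frac{5}{2} \left(-318\right) 457\right) - 329111 = \left(-1 - 159 - 363315\right) - 329111 = -363475 - 329111 = -692586$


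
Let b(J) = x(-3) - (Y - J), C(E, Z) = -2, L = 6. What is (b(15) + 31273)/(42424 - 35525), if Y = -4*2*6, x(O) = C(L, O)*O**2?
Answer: 31318/6899 ≈ 4.5395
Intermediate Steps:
x(O) = -2*O**2
Y = -48 (Y = -8*6 = -48)
b(J) = 30 + J (b(J) = -2*(-3)**2 - (-48 - J) = -2*9 + (48 + J) = -18 + (48 + J) = 30 + J)
(b(15) + 31273)/(42424 - 35525) = ((30 + 15) + 31273)/(42424 - 35525) = (45 + 31273)/6899 = 31318*(1/6899) = 31318/6899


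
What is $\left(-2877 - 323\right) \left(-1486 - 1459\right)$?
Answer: $9424000$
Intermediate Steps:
$\left(-2877 - 323\right) \left(-1486 - 1459\right) = \left(-3200\right) \left(-2945\right) = 9424000$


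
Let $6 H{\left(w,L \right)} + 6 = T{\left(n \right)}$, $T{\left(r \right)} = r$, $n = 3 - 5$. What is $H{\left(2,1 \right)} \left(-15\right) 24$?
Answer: $480$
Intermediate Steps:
$n = -2$ ($n = 3 - 5 = -2$)
$H{\left(w,L \right)} = - \frac{4}{3}$ ($H{\left(w,L \right)} = -1 + \frac{1}{6} \left(-2\right) = -1 - \frac{1}{3} = - \frac{4}{3}$)
$H{\left(2,1 \right)} \left(-15\right) 24 = \left(- \frac{4}{3}\right) \left(-15\right) 24 = 20 \cdot 24 = 480$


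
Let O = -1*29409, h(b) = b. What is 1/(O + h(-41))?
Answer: -1/29450 ≈ -3.3956e-5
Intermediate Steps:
O = -29409
1/(O + h(-41)) = 1/(-29409 - 41) = 1/(-29450) = -1/29450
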